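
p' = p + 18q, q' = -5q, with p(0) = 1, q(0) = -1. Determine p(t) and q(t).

Coefficient matrix A = [[1, 18], [0, -5]].
Characteristic polynomial det(A - λI) = λ^2 + 4λ - 5 = 0.
Eigenvalues λ = 1, -5.
For λ=1: (A-λI) row 1 is [0, 18], so an eigenvector is (-1, 0).
For λ=-5: (A-λI) row 1 is [6, 18], so an eigenvector is (3, -1).
General solution: C_1e^(t)(-1,0) + C_2e^(-5t)(3,-1).
Applying p(0)=1, q(0)=-1 gives C_1=2, C_2=1.

p(t) = -2e^(t) + 3e^(-5t), q(t) = -e^(-5t)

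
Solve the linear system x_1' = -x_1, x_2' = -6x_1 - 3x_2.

x_1(t) = c_2e^(-t), x_2(t) = c_1e^(-3t) - 3c_2e^(-t)

Coefficient matrix A = [[-1, 0], [-6, -3]].
Characteristic polynomial det(A - λI) = λ^2 + 4λ + 3 = 0.
Eigenvalues λ = -3, -1.
For λ=-3: (A-λI) row 1 is [2, 0], so an eigenvector is (0, 1).
For λ=-1: (A-λI) row 2 is [-6, -2], so an eigenvector is (1, -3).
General solution: c_1e^(-3t)(0,1) + c_2e^(-t)(1,-3).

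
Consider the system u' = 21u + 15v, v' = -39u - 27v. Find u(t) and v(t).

u(t) = C_1e^(-3t)sin(3t) + 2C_1e^(-3t)cos(3t) + 2C_2e^(-3t)sin(3t) - C_2e^(-3t)cos(3t), v(t) = -2C_1e^(-3t)sin(3t) - 3C_1e^(-3t)cos(3t) - 3C_2e^(-3t)sin(3t) + 2C_2e^(-3t)cos(3t)

Coefficient matrix A = [[21, 15], [-39, -27]].
Characteristic polynomial det(A - λI) = λ^2 + 6λ + 18 = 0.
Eigenvalues λ = -3 ± 3i (complex conjugate pair).
For λ=-3+3i: an eigenvector is (2,-3) - i(1,-2) = (2 - i, -3 + 2i).
A real fundamental pair from Re and Im of e^((-3+3i)t)v: X_1 = e^(-3t)(cos(3t)·(2,-3) + sin(3t)·(1,-2)), X_2 = e^(-3t)(sin(3t)·(2,-3) - cos(3t)·(1,-2)).
General solution: C_1X_1 + C_2X_2.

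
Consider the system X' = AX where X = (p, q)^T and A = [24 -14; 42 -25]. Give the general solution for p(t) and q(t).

p(t) = -c_1e^(-4t) + 2c_2e^(3t), q(t) = -2c_1e^(-4t) + 3c_2e^(3t)

Coefficient matrix A = [[24, -14], [42, -25]].
Characteristic polynomial det(A - λI) = λ^2 + λ - 12 = 0.
Eigenvalues λ = -4, 3.
For λ=-4: (A-λI) row 1 is [28, -14], so an eigenvector is (-1, -2).
For λ=3: (A-λI) row 1 is [21, -14], so an eigenvector is (2, 3).
General solution: c_1e^(-4t)(-1,-2) + c_2e^(3t)(2,3).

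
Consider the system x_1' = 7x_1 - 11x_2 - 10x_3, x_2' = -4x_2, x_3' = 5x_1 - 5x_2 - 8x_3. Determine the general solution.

x_1(t) = C_1e^(-4t) - 2C_2e^(2t) + C_3e^(-3t), x_2(t) = C_1e^(-4t), x_3(t) = -C_2e^(2t) + C_3e^(-3t)

Coefficient matrix A = [[7, -11, -10], [0, -4, 0], [5, -5, -8]].
det(A - λI) = 0 gives eigenvalues λ = -4, 2, -3.
For λ=-4: eigenvector (1,1,0).
For λ=2: eigenvector (-2,0,-1).
For λ=-3: eigenvector (1,0,1).
General solution: C_1e^(-4t)(1,1,0) + C_2e^(2t)(-2,0,-1) + C_3e^(-3t)(1,0,1).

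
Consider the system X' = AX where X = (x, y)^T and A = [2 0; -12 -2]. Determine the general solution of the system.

Coefficient matrix A = [[2, 0], [-12, -2]].
Characteristic polynomial det(A - λI) = λ^2 - 4 = 0.
Eigenvalues λ = -2, 2.
For λ=-2: (A-λI) row 1 is [4, 0], so an eigenvector is (0, 1).
For λ=2: (A-λI) row 2 is [-12, -4], so an eigenvector is (1, -3).
General solution: K_1e^(-2t)(0,1) + K_2e^(2t)(1,-3).

x(t) = K_2e^(2t), y(t) = K_1e^(-2t) - 3K_2e^(2t)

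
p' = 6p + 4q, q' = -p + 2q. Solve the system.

p(t) = -2C_1e^(4t) - 2C_2te^(4t) + 3C_2e^(4t), q(t) = C_1e^(4t) + C_2te^(4t) - 2C_2e^(4t)

Coefficient matrix A = [[6, 4], [-1, 2]].
Characteristic polynomial det(A - λI) = λ^2 - 8λ + 16 = 0.
Single eigenvalue λ = 4 with algebraic multiplicity 2.
Eigenvector v = (-2,1); generalized eigenvector w with (A-λI)w=v is (3,-2).
General solution: e^(4t)[C_1·v + C_2·(t·v + w)].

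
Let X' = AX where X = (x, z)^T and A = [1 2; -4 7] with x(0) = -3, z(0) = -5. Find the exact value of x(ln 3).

A = [[1,2],[-4,7]]; eigenvalues λ = 5, 3.
Eigenvectors: (1,2) for λ=5, (-1,-1) for λ=3.
From the initial condition, c_1 = -2, c_2 = 1.
x(ln 3) = (-2)(3^5)(1) + (1)(3^3)(-1) = -513.

-513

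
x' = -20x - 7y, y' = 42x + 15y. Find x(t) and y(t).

x(t) = -c_1e^(t) - c_2e^(-6t), y(t) = 3c_1e^(t) + 2c_2e^(-6t)

Coefficient matrix A = [[-20, -7], [42, 15]].
Characteristic polynomial det(A - λI) = λ^2 + 5λ - 6 = 0.
Eigenvalues λ = 1, -6.
For λ=1: (A-λI) row 1 is [-21, -7], so an eigenvector is (-1, 3).
For λ=-6: (A-λI) row 1 is [-14, -7], so an eigenvector is (-1, 2).
General solution: c_1e^(t)(-1,3) + c_2e^(-6t)(-1,2).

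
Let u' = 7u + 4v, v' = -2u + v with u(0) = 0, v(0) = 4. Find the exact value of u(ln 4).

7680

A = [[7,4],[-2,1]]; eigenvalues λ = 3, 5.
Eigenvectors: (1,-1) for λ=3, (2,-1) for λ=5.
From the initial condition, c_1 = -8, c_2 = 4.
u(ln 4) = (-8)(4^3)(1) + (4)(4^5)(2) = 7680.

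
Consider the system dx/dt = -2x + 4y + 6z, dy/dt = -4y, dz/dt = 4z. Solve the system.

Coefficient matrix A = [[-2, 4, 6], [0, -4, 0], [0, 0, 4]].
det(A - λI) = 0 gives eigenvalues λ = -2, -4, 4.
For λ=-2: eigenvector (1,0,0).
For λ=-4: eigenvector (-2,1,0).
For λ=4: eigenvector (1,0,1).
General solution: C_1e^(-2t)(1,0,0) + C_2e^(-4t)(-2,1,0) + C_3e^(4t)(1,0,1).

x(t) = C_1e^(-2t) - 2C_2e^(-4t) + C_3e^(4t), y(t) = C_2e^(-4t), z(t) = C_3e^(4t)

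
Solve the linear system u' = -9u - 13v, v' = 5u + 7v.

Coefficient matrix A = [[-9, -13], [5, 7]].
Characteristic polynomial det(A - λI) = λ^2 + 2λ + 2 = 0.
Eigenvalues λ = -1 ± i (complex conjugate pair).
For λ=-1+i: an eigenvector is (3,-2) - i(2,-1) = (3 - 2i, -2 + i).
A real fundamental pair from Re and Im of e^((-1+i)t)v: X_1 = e^(-t)(cos(t)·(3,-2) + sin(t)·(2,-1)), X_2 = e^(-t)(sin(t)·(3,-2) - cos(t)·(2,-1)).
General solution: c_1X_1 + c_2X_2.

u(t) = 2c_1e^(-t)sin(t) + 3c_1e^(-t)cos(t) + 3c_2e^(-t)sin(t) - 2c_2e^(-t)cos(t), v(t) = -c_1e^(-t)sin(t) - 2c_1e^(-t)cos(t) - 2c_2e^(-t)sin(t) + c_2e^(-t)cos(t)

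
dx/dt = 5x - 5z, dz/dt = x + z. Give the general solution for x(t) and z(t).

Coefficient matrix A = [[5, -5], [1, 1]].
Characteristic polynomial det(A - λI) = λ^2 - 6λ + 10 = 0.
Eigenvalues λ = 3 ± i (complex conjugate pair).
For λ=3+i: an eigenvector is (-1,0) - i(-2,-1) = (-1 + 2i, 0 + i).
A real fundamental pair from Re and Im of e^((3+i)t)v: X_1 = e^(3t)(cos(t)·(-1,0) + sin(t)·(-2,-1)), X_2 = e^(3t)(sin(t)·(-1,0) - cos(t)·(-2,-1)).
General solution: K_1X_1 + K_2X_2.

x(t) = -2K_1e^(3t)sin(t) - K_1e^(3t)cos(t) - K_2e^(3t)sin(t) + 2K_2e^(3t)cos(t), z(t) = -K_1e^(3t)sin(t) + K_2e^(3t)cos(t)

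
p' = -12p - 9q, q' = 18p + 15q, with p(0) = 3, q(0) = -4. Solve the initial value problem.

Coefficient matrix A = [[-12, -9], [18, 15]].
Characteristic polynomial det(A - λI) = λ^2 - 3λ - 18 = 0.
Eigenvalues λ = 6, -3.
For λ=6: (A-λI) row 1 is [-18, -9], so an eigenvector is (-1, 2).
For λ=-3: (A-λI) row 1 is [-9, -9], so an eigenvector is (-1, 1).
General solution: C_1e^(6t)(-1,2) + C_2e^(-3t)(-1,1).
Applying p(0)=3, q(0)=-4 gives C_1=-1, C_2=-2.

p(t) = e^(6t) + 2e^(-3t), q(t) = -2e^(6t) - 2e^(-3t)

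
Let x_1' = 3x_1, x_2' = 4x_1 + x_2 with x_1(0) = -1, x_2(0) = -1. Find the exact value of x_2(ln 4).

A = [[3,0],[4,1]]; eigenvalues λ = 3, 1.
Eigenvectors: (-1,-2) for λ=3, (0,1) for λ=1.
From the initial condition, c_1 = 1, c_2 = 1.
x_2(ln 4) = (1)(4^3)(-2) + (1)(4^1)(1) = -124.

-124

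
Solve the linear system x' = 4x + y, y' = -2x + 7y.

x(t) = -K_1e^(6t) + K_2e^(5t), y(t) = -2K_1e^(6t) + K_2e^(5t)

Coefficient matrix A = [[4, 1], [-2, 7]].
Characteristic polynomial det(A - λI) = λ^2 - 11λ + 30 = 0.
Eigenvalues λ = 6, 5.
For λ=6: (A-λI) row 1 is [-2, 1], so an eigenvector is (-1, -2).
For λ=5: (A-λI) row 1 is [-1, 1], so an eigenvector is (1, 1).
General solution: K_1e^(6t)(-1,-2) + K_2e^(5t)(1,1).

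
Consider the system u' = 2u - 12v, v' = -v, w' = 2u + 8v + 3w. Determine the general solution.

u(t) = 4K_1e^(-t) + K_2e^(2t), v(t) = K_1e^(-t), w(t) = -4K_1e^(-t) - 2K_2e^(2t) + K_3e^(3t)

Coefficient matrix A = [[2, -12, 0], [0, -1, 0], [2, 8, 3]].
det(A - λI) = 0 gives eigenvalues λ = -1, 2, 3.
For λ=-1: eigenvector (4,1,-4).
For λ=2: eigenvector (1,0,-2).
For λ=3: eigenvector (0,0,1).
General solution: K_1e^(-t)(4,1,-4) + K_2e^(2t)(1,0,-2) + K_3e^(3t)(0,0,1).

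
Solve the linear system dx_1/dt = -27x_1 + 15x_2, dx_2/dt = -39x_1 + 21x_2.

Coefficient matrix A = [[-27, 15], [-39, 21]].
Characteristic polynomial det(A - λI) = λ^2 + 6λ + 18 = 0.
Eigenvalues λ = -3 ± 3i (complex conjugate pair).
For λ=-3+3i: an eigenvector is (-1,-2) - i(-2,-3) = (-1 + 2i, -2 + 3i).
A real fundamental pair from Re and Im of e^((-3+3i)t)v: X_1 = e^(-3t)(cos(3t)·(-1,-2) + sin(3t)·(-2,-3)), X_2 = e^(-3t)(sin(3t)·(-1,-2) - cos(3t)·(-2,-3)).
General solution: c_1X_1 + c_2X_2.

x_1(t) = -2c_1e^(-3t)sin(3t) - c_1e^(-3t)cos(3t) - c_2e^(-3t)sin(3t) + 2c_2e^(-3t)cos(3t), x_2(t) = -3c_1e^(-3t)sin(3t) - 2c_1e^(-3t)cos(3t) - 2c_2e^(-3t)sin(3t) + 3c_2e^(-3t)cos(3t)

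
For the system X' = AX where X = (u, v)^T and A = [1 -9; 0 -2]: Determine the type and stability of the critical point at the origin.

A = [[1,-9],[0,-2]]; det(A-λI) = λ^2 + λ - 2.
λ = -2, 1: opposite signs.

saddle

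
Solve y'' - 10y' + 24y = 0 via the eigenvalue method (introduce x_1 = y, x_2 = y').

Let x_1 = y, x_2 = y'. Then x_1' = x_2 and x_2' = -24x_1 + 10x_2.
A = [[0,1],[-24,10]]; det(A-λI) = λ^2 - 10λ + 24.
Eigenvalues λ = 6, 4 with eigenvectors (1,6), (1,4).

y(t) = K_1e^(6t) + K_2e^(4t)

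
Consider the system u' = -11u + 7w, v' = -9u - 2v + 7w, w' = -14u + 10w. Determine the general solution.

u(t) = C_2e^(-4t) + C_3e^(3t), v(t) = C_1e^(-2t) + C_2e^(-4t) + C_3e^(3t), w(t) = C_2e^(-4t) + 2C_3e^(3t)

Coefficient matrix A = [[-11, 0, 7], [-9, -2, 7], [-14, 0, 10]].
det(A - λI) = 0 gives eigenvalues λ = -2, -4, 3.
For λ=-2: eigenvector (0,1,0).
For λ=-4: eigenvector (1,1,1).
For λ=3: eigenvector (1,1,2).
General solution: C_1e^(-2t)(0,1,0) + C_2e^(-4t)(1,1,1) + C_3e^(3t)(1,1,2).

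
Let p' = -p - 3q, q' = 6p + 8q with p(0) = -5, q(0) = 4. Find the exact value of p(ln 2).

8

A = [[-1,-3],[6,8]]; eigenvalues λ = 5, 2.
Eigenvectors: (1,-2) for λ=5, (-1,1) for λ=2.
From the initial condition, c_1 = 1, c_2 = 6.
p(ln 2) = (1)(2^5)(1) + (6)(2^2)(-1) = 8.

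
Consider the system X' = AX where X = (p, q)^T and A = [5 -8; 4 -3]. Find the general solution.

Coefficient matrix A = [[5, -8], [4, -3]].
Characteristic polynomial det(A - λI) = λ^2 - 2λ + 17 = 0.
Eigenvalues λ = 1 ± 4i (complex conjugate pair).
For λ=1+4i: an eigenvector is (1,1) - i(-1,0) = (1 + i, 1).
A real fundamental pair from Re and Im of e^((1+4i)t)v: X_1 = e^(t)(cos(4t)·(1,1) + sin(4t)·(-1,0)), X_2 = e^(t)(sin(4t)·(1,1) - cos(4t)·(-1,0)).
General solution: K_1X_1 + K_2X_2.

p(t) = -K_1e^(t)sin(4t) + K_1e^(t)cos(4t) + K_2e^(t)sin(4t) + K_2e^(t)cos(4t), q(t) = K_1e^(t)cos(4t) + K_2e^(t)sin(4t)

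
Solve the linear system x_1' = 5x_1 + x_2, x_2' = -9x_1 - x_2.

Coefficient matrix A = [[5, 1], [-9, -1]].
Characteristic polynomial det(A - λI) = λ^2 - 4λ + 4 = 0.
Single eigenvalue λ = 2 with algebraic multiplicity 2.
Eigenvector v = (-1,3); generalized eigenvector w with (A-λI)w=v is (0,-1).
General solution: e^(2t)[c_1·v + c_2·(t·v + w)].

x_1(t) = -c_1e^(2t) - c_2te^(2t), x_2(t) = 3c_1e^(2t) + 3c_2te^(2t) - c_2e^(2t)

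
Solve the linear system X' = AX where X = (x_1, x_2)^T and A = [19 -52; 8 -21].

x_1(t) = 3K_1e^(-t)sin(4t) - 2K_1e^(-t)cos(4t) - 2K_2e^(-t)sin(4t) - 3K_2e^(-t)cos(4t), x_2(t) = K_1e^(-t)sin(4t) - K_1e^(-t)cos(4t) - K_2e^(-t)sin(4t) - K_2e^(-t)cos(4t)

Coefficient matrix A = [[19, -52], [8, -21]].
Characteristic polynomial det(A - λI) = λ^2 + 2λ + 17 = 0.
Eigenvalues λ = -1 ± 4i (complex conjugate pair).
For λ=-1+4i: an eigenvector is (-2,-1) - i(3,1) = (-2 - 3i, -1 - i).
A real fundamental pair from Re and Im of e^((-1+4i)t)v: X_1 = e^(-t)(cos(4t)·(-2,-1) + sin(4t)·(3,1)), X_2 = e^(-t)(sin(4t)·(-2,-1) - cos(4t)·(3,1)).
General solution: K_1X_1 + K_2X_2.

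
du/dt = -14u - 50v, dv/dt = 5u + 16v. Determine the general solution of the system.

Coefficient matrix A = [[-14, -50], [5, 16]].
Characteristic polynomial det(A - λI) = λ^2 - 2λ + 26 = 0.
Eigenvalues λ = 1 ± 5i (complex conjugate pair).
For λ=1+5i: an eigenvector is (-3,1) - i(-1,0) = (-3 + i, 1).
A real fundamental pair from Re and Im of e^((1+5i)t)v: X_1 = e^(t)(cos(5t)·(-3,1) + sin(5t)·(-1,0)), X_2 = e^(t)(sin(5t)·(-3,1) - cos(5t)·(-1,0)).
General solution: c_1X_1 + c_2X_2.

u(t) = -c_1e^(t)sin(5t) - 3c_1e^(t)cos(5t) - 3c_2e^(t)sin(5t) + c_2e^(t)cos(5t), v(t) = c_1e^(t)cos(5t) + c_2e^(t)sin(5t)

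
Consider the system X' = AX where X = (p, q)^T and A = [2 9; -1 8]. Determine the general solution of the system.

Coefficient matrix A = [[2, 9], [-1, 8]].
Characteristic polynomial det(A - λI) = λ^2 - 10λ + 25 = 0.
Single eigenvalue λ = 5 with algebraic multiplicity 2.
Eigenvector v = (3,1); generalized eigenvector w with (A-λI)w=v is (2,1).
General solution: e^(5t)[K_1·v + K_2·(t·v + w)].

p(t) = 3K_1e^(5t) + 3K_2te^(5t) + 2K_2e^(5t), q(t) = K_1e^(5t) + K_2te^(5t) + K_2e^(5t)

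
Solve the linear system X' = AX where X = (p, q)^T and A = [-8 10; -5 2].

p(t) = -K_1e^(-3t)sin(5t) + K_1e^(-3t)cos(5t) + K_2e^(-3t)sin(5t) + K_2e^(-3t)cos(5t), q(t) = -K_1e^(-3t)sin(5t) + K_2e^(-3t)cos(5t)

Coefficient matrix A = [[-8, 10], [-5, 2]].
Characteristic polynomial det(A - λI) = λ^2 + 6λ + 34 = 0.
Eigenvalues λ = -3 ± 5i (complex conjugate pair).
For λ=-3+5i: an eigenvector is (1,0) - i(-1,-1) = (1 + i, 0 + i).
A real fundamental pair from Re and Im of e^((-3+5i)t)v: X_1 = e^(-3t)(cos(5t)·(1,0) + sin(5t)·(-1,-1)), X_2 = e^(-3t)(sin(5t)·(1,0) - cos(5t)·(-1,-1)).
General solution: K_1X_1 + K_2X_2.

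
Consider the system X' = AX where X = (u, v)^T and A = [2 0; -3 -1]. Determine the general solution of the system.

u(t) = -c_1e^(2t), v(t) = c_1e^(2t) + c_2e^(-t)

Coefficient matrix A = [[2, 0], [-3, -1]].
Characteristic polynomial det(A - λI) = λ^2 - λ - 2 = 0.
Eigenvalues λ = 2, -1.
For λ=2: (A-λI) row 2 is [-3, -3], so an eigenvector is (-1, 1).
For λ=-1: (A-λI) row 1 is [3, 0], so an eigenvector is (0, 1).
General solution: c_1e^(2t)(-1,1) + c_2e^(-t)(0,1).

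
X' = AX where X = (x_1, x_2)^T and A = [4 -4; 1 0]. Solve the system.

Coefficient matrix A = [[4, -4], [1, 0]].
Characteristic polynomial det(A - λI) = λ^2 - 4λ + 4 = 0.
Single eigenvalue λ = 2 with algebraic multiplicity 2.
Eigenvector v = (-2,-1); generalized eigenvector w with (A-λI)w=v is (-1,0).
General solution: e^(2t)[c_1·v + c_2·(t·v + w)].

x_1(t) = -2c_1e^(2t) - 2c_2te^(2t) - c_2e^(2t), x_2(t) = -c_1e^(2t) - c_2te^(2t)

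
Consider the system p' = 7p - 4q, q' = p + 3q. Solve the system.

p(t) = 2C_1e^(5t) + 2C_2te^(5t) + C_2e^(5t), q(t) = C_1e^(5t) + C_2te^(5t)

Coefficient matrix A = [[7, -4], [1, 3]].
Characteristic polynomial det(A - λI) = λ^2 - 10λ + 25 = 0.
Single eigenvalue λ = 5 with algebraic multiplicity 2.
Eigenvector v = (2,1); generalized eigenvector w with (A-λI)w=v is (1,0).
General solution: e^(5t)[C_1·v + C_2·(t·v + w)].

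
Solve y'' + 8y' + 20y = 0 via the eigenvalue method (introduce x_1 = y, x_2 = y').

Let x_1 = y, x_2 = y'. Then x_1' = x_2 and x_2' = -20x_1 - 8x_2.
A = [[0,1],[-20,-8]]; det(A-λI) = λ^2 + 8λ + 20.
Eigenvalues λ = -4 ± 2i.

y(t) = c_1e^(-4t)cos(2t) + c_2e^(-4t)sin(2t)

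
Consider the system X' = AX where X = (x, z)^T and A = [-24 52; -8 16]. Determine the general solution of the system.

Coefficient matrix A = [[-24, 52], [-8, 16]].
Characteristic polynomial det(A - λI) = λ^2 + 8λ + 32 = 0.
Eigenvalues λ = -4 ± 4i (complex conjugate pair).
For λ=-4+4i: an eigenvector is (-3,-1) - i(2,1) = (-3 - 2i, -1 - i).
A real fundamental pair from Re and Im of e^((-4+4i)t)v: X_1 = e^(-4t)(cos(4t)·(-3,-1) + sin(4t)·(2,1)), X_2 = e^(-4t)(sin(4t)·(-3,-1) - cos(4t)·(2,1)).
General solution: c_1X_1 + c_2X_2.

x(t) = 2c_1e^(-4t)sin(4t) - 3c_1e^(-4t)cos(4t) - 3c_2e^(-4t)sin(4t) - 2c_2e^(-4t)cos(4t), z(t) = c_1e^(-4t)sin(4t) - c_1e^(-4t)cos(4t) - c_2e^(-4t)sin(4t) - c_2e^(-4t)cos(4t)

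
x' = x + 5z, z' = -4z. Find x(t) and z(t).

x(t) = c_1e^(t) + c_2e^(-4t), z(t) = -c_2e^(-4t)

Coefficient matrix A = [[1, 5], [0, -4]].
Characteristic polynomial det(A - λI) = λ^2 + 3λ - 4 = 0.
Eigenvalues λ = 1, -4.
For λ=1: (A-λI) row 1 is [0, 5], so an eigenvector is (1, 0).
For λ=-4: (A-λI) row 1 is [5, 5], so an eigenvector is (1, -1).
General solution: c_1e^(t)(1,0) + c_2e^(-4t)(1,-1).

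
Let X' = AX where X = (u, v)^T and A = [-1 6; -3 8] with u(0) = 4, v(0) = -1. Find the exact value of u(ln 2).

-152

A = [[-1,6],[-3,8]]; eigenvalues λ = 5, 2.
Eigenvectors: (-1,-1) for λ=5, (2,1) for λ=2.
From the initial condition, c_1 = 6, c_2 = 5.
u(ln 2) = (6)(2^5)(-1) + (5)(2^2)(2) = -152.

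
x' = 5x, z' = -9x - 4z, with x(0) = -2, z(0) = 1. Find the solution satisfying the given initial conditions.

Coefficient matrix A = [[5, 0], [-9, -4]].
Characteristic polynomial det(A - λI) = λ^2 - λ - 20 = 0.
Eigenvalues λ = 5, -4.
For λ=5: (A-λI) row 2 is [-9, -9], so an eigenvector is (-1, 1).
For λ=-4: (A-λI) row 1 is [9, 0], so an eigenvector is (0, 1).
General solution: C_1e^(5t)(-1,1) + C_2e^(-4t)(0,1).
Applying x(0)=-2, z(0)=1 gives C_1=2, C_2=-1.

x(t) = -2e^(5t), z(t) = 2e^(5t) - e^(-4t)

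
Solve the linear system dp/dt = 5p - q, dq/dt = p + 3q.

p(t) = -c_1e^(4t) - c_2te^(4t) - 3c_2e^(4t), q(t) = -c_1e^(4t) - c_2te^(4t) - 2c_2e^(4t)

Coefficient matrix A = [[5, -1], [1, 3]].
Characteristic polynomial det(A - λI) = λ^2 - 8λ + 16 = 0.
Single eigenvalue λ = 4 with algebraic multiplicity 2.
Eigenvector v = (-1,-1); generalized eigenvector w with (A-λI)w=v is (-3,-2).
General solution: e^(4t)[c_1·v + c_2·(t·v + w)].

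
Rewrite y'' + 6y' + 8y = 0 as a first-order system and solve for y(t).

y(t) = c_1e^(-4t) + c_2e^(-2t)

Let x_1 = y, x_2 = y'. Then x_1' = x_2 and x_2' = -8x_1 - 6x_2.
A = [[0,1],[-8,-6]]; det(A-λI) = λ^2 + 6λ + 8.
Eigenvalues λ = -4, -2 with eigenvectors (1,-4), (1,-2).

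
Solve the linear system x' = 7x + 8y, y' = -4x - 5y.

x(t) = C_1e^(-t) - 2C_2e^(3t), y(t) = -C_1e^(-t) + C_2e^(3t)

Coefficient matrix A = [[7, 8], [-4, -5]].
Characteristic polynomial det(A - λI) = λ^2 - 2λ - 3 = 0.
Eigenvalues λ = -1, 3.
For λ=-1: (A-λI) row 1 is [8, 8], so an eigenvector is (1, -1).
For λ=3: (A-λI) row 1 is [4, 8], so an eigenvector is (-2, 1).
General solution: C_1e^(-t)(1,-1) + C_2e^(3t)(-2,1).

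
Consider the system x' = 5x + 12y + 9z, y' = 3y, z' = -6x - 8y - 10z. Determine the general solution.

Coefficient matrix A = [[5, 12, 9], [0, 3, 0], [-6, -8, -10]].
det(A - λI) = 0 gives eigenvalues λ = 3, -1, -4.
For λ=3: eigenvector (3,1,-2).
For λ=-1: eigenvector (3,0,-2).
For λ=-4: eigenvector (-1,0,1).
General solution: C_1e^(3t)(3,1,-2) + C_2e^(-t)(3,0,-2) + C_3e^(-4t)(-1,0,1).

x(t) = 3C_1e^(3t) + 3C_2e^(-t) - C_3e^(-4t), y(t) = C_1e^(3t), z(t) = -2C_1e^(3t) - 2C_2e^(-t) + C_3e^(-4t)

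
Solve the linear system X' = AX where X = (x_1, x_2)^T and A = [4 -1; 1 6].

x_1(t) = -C_1e^(5t) - C_2te^(5t) - 2C_2e^(5t), x_2(t) = C_1e^(5t) + C_2te^(5t) + 3C_2e^(5t)

Coefficient matrix A = [[4, -1], [1, 6]].
Characteristic polynomial det(A - λI) = λ^2 - 10λ + 25 = 0.
Single eigenvalue λ = 5 with algebraic multiplicity 2.
Eigenvector v = (-1,1); generalized eigenvector w with (A-λI)w=v is (-2,3).
General solution: e^(5t)[C_1·v + C_2·(t·v + w)].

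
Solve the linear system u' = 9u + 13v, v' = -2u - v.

Coefficient matrix A = [[9, 13], [-2, -1]].
Characteristic polynomial det(A - λI) = λ^2 - 8λ + 17 = 0.
Eigenvalues λ = 4 ± i (complex conjugate pair).
For λ=4+i: an eigenvector is (-2,1) - i(3,-1) = (-2 - 3i, 1 + i).
A real fundamental pair from Re and Im of e^((4+i)t)v: X_1 = e^(4t)(cos(t)·(-2,1) + sin(t)·(3,-1)), X_2 = e^(4t)(sin(t)·(-2,1) - cos(t)·(3,-1)).
General solution: K_1X_1 + K_2X_2.

u(t) = 3K_1e^(4t)sin(t) - 2K_1e^(4t)cos(t) - 2K_2e^(4t)sin(t) - 3K_2e^(4t)cos(t), v(t) = -K_1e^(4t)sin(t) + K_1e^(4t)cos(t) + K_2e^(4t)sin(t) + K_2e^(4t)cos(t)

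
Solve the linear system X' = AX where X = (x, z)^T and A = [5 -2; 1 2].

x(t) = -2K_1e^(4t) + K_2e^(3t), z(t) = -K_1e^(4t) + K_2e^(3t)

Coefficient matrix A = [[5, -2], [1, 2]].
Characteristic polynomial det(A - λI) = λ^2 - 7λ + 12 = 0.
Eigenvalues λ = 4, 3.
For λ=4: (A-λI) row 1 is [1, -2], so an eigenvector is (-2, -1).
For λ=3: (A-λI) row 1 is [2, -2], so an eigenvector is (1, 1).
General solution: K_1e^(4t)(-2,-1) + K_2e^(3t)(1,1).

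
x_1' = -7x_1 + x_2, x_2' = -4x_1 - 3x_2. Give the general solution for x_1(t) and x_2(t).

x_1(t) = -c_1e^(-5t) - c_2te^(-5t) + c_2e^(-5t), x_2(t) = -2c_1e^(-5t) - 2c_2te^(-5t) + c_2e^(-5t)

Coefficient matrix A = [[-7, 1], [-4, -3]].
Characteristic polynomial det(A - λI) = λ^2 + 10λ + 25 = 0.
Single eigenvalue λ = -5 with algebraic multiplicity 2.
Eigenvector v = (-1,-2); generalized eigenvector w with (A-λI)w=v is (1,1).
General solution: e^(-5t)[c_1·v + c_2·(t·v + w)].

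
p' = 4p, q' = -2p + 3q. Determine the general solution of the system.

p(t) = -C_2e^(4t), q(t) = -C_1e^(3t) + 2C_2e^(4t)

Coefficient matrix A = [[4, 0], [-2, 3]].
Characteristic polynomial det(A - λI) = λ^2 - 7λ + 12 = 0.
Eigenvalues λ = 3, 4.
For λ=3: (A-λI) row 1 is [1, 0], so an eigenvector is (0, -1).
For λ=4: (A-λI) row 2 is [-2, -1], so an eigenvector is (-1, 2).
General solution: C_1e^(3t)(0,-1) + C_2e^(4t)(-1,2).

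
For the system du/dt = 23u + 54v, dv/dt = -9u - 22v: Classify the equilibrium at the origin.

A = [[23,54],[-9,-22]]; det(A-λI) = λ^2 - λ - 20.
λ = 5, -4: opposite signs.

saddle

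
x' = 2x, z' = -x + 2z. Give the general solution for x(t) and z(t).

x(t) = C_2e^(2t), z(t) = -C_1e^(2t) - C_2te^(2t)

Coefficient matrix A = [[2, 0], [-1, 2]].
Characteristic polynomial det(A - λI) = λ^2 - 4λ + 4 = 0.
Single eigenvalue λ = 2 with algebraic multiplicity 2.
Eigenvector v = (0,-1); generalized eigenvector w with (A-λI)w=v is (1,0).
General solution: e^(2t)[C_1·v + C_2·(t·v + w)].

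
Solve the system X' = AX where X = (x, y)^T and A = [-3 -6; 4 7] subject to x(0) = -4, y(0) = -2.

Coefficient matrix A = [[-3, -6], [4, 7]].
Characteristic polynomial det(A - λI) = λ^2 - 4λ + 3 = 0.
Eigenvalues λ = 3, 1.
For λ=3: (A-λI) row 1 is [-6, -6], so an eigenvector is (-1, 1).
For λ=1: (A-λI) row 1 is [-4, -6], so an eigenvector is (3, -2).
General solution: c_1e^(3t)(-1,1) + c_2e^(t)(3,-2).
Applying x(0)=-4, y(0)=-2 gives c_1=-14, c_2=-6.

x(t) = 14e^(3t) - 18e^(t), y(t) = -14e^(3t) + 12e^(t)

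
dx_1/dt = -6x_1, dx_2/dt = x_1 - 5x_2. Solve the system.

Coefficient matrix A = [[-6, 0], [1, -5]].
Characteristic polynomial det(A - λI) = λ^2 + 11λ + 30 = 0.
Eigenvalues λ = -5, -6.
For λ=-5: (A-λI) row 1 is [-1, 0], so an eigenvector is (0, 1).
For λ=-6: (A-λI) row 2 is [1, 1], so an eigenvector is (-1, 1).
General solution: c_1e^(-5t)(0,1) + c_2e^(-6t)(-1,1).

x_1(t) = -c_2e^(-6t), x_2(t) = c_1e^(-5t) + c_2e^(-6t)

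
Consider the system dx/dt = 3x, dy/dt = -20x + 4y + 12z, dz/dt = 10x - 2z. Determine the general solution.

Coefficient matrix A = [[3, 0, 0], [-20, 4, 12], [10, 0, -2]].
det(A - λI) = 0 gives eigenvalues λ = 3, 4, -2.
For λ=3: eigenvector (1,-4,2).
For λ=4: eigenvector (0,1,0).
For λ=-2: eigenvector (0,-2,1).
General solution: K_1e^(3t)(1,-4,2) + K_2e^(4t)(0,1,0) + K_3e^(-2t)(0,-2,1).

x(t) = K_1e^(3t), y(t) = -4K_1e^(3t) + K_2e^(4t) - 2K_3e^(-2t), z(t) = 2K_1e^(3t) + K_3e^(-2t)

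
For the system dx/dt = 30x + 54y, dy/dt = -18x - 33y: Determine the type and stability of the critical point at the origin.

saddle

A = [[30,54],[-18,-33]]; det(A-λI) = λ^2 + 3λ - 18.
λ = -6, 3: opposite signs.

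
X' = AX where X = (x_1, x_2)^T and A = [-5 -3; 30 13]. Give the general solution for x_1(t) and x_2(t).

Coefficient matrix A = [[-5, -3], [30, 13]].
Characteristic polynomial det(A - λI) = λ^2 - 8λ + 25 = 0.
Eigenvalues λ = 4 ± 3i (complex conjugate pair).
For λ=4+3i: an eigenvector is (1,-3) - i(0,1) = (1, -3 - i).
A real fundamental pair from Re and Im of e^((4+3i)t)v: X_1 = e^(4t)(cos(3t)·(1,-3) + sin(3t)·(0,1)), X_2 = e^(4t)(sin(3t)·(1,-3) - cos(3t)·(0,1)).
General solution: K_1X_1 + K_2X_2.

x_1(t) = K_1e^(4t)cos(3t) + K_2e^(4t)sin(3t), x_2(t) = K_1e^(4t)sin(3t) - 3K_1e^(4t)cos(3t) - 3K_2e^(4t)sin(3t) - K_2e^(4t)cos(3t)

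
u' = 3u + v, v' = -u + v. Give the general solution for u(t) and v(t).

Coefficient matrix A = [[3, 1], [-1, 1]].
Characteristic polynomial det(A - λI) = λ^2 - 4λ + 4 = 0.
Single eigenvalue λ = 2 with algebraic multiplicity 2.
Eigenvector v = (1,-1); generalized eigenvector w with (A-λI)w=v is (2,-1).
General solution: e^(2t)[C_1·v + C_2·(t·v + w)].

u(t) = C_1e^(2t) + C_2te^(2t) + 2C_2e^(2t), v(t) = -C_1e^(2t) - C_2te^(2t) - C_2e^(2t)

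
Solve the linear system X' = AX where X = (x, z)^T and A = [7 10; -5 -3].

Coefficient matrix A = [[7, 10], [-5, -3]].
Characteristic polynomial det(A - λI) = λ^2 - 4λ + 29 = 0.
Eigenvalues λ = 2 ± 5i (complex conjugate pair).
For λ=2+5i: an eigenvector is (1,0) - i(1,-1) = (1 - i, 0 + i).
A real fundamental pair from Re and Im of e^((2+5i)t)v: X_1 = e^(2t)(cos(5t)·(1,0) + sin(5t)·(1,-1)), X_2 = e^(2t)(sin(5t)·(1,0) - cos(5t)·(1,-1)).
General solution: c_1X_1 + c_2X_2.

x(t) = c_1e^(2t)sin(5t) + c_1e^(2t)cos(5t) + c_2e^(2t)sin(5t) - c_2e^(2t)cos(5t), z(t) = -c_1e^(2t)sin(5t) + c_2e^(2t)cos(5t)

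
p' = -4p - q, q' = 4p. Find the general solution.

p(t) = -c_1e^(-2t) - c_2te^(-2t), q(t) = 2c_1e^(-2t) + 2c_2te^(-2t) + c_2e^(-2t)

Coefficient matrix A = [[-4, -1], [4, 0]].
Characteristic polynomial det(A - λI) = λ^2 + 4λ + 4 = 0.
Single eigenvalue λ = -2 with algebraic multiplicity 2.
Eigenvector v = (-1,2); generalized eigenvector w with (A-λI)w=v is (0,1).
General solution: e^(-2t)[c_1·v + c_2·(t·v + w)].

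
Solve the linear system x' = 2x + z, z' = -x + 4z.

Coefficient matrix A = [[2, 1], [-1, 4]].
Characteristic polynomial det(A - λI) = λ^2 - 6λ + 9 = 0.
Single eigenvalue λ = 3 with algebraic multiplicity 2.
Eigenvector v = (-1,-1); generalized eigenvector w with (A-λI)w=v is (-2,-3).
General solution: e^(3t)[c_1·v + c_2·(t·v + w)].

x(t) = -c_1e^(3t) - c_2te^(3t) - 2c_2e^(3t), z(t) = -c_1e^(3t) - c_2te^(3t) - 3c_2e^(3t)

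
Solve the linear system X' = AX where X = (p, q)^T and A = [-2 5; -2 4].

p(t) = -2C_1e^(t)sin(t) - C_1e^(t)cos(t) - C_2e^(t)sin(t) + 2C_2e^(t)cos(t), q(t) = -C_1e^(t)sin(t) - C_1e^(t)cos(t) - C_2e^(t)sin(t) + C_2e^(t)cos(t)

Coefficient matrix A = [[-2, 5], [-2, 4]].
Characteristic polynomial det(A - λI) = λ^2 - 2λ + 2 = 0.
Eigenvalues λ = 1 ± i (complex conjugate pair).
For λ=1+i: an eigenvector is (-1,-1) - i(-2,-1) = (-1 + 2i, -1 + i).
A real fundamental pair from Re and Im of e^((1+i)t)v: X_1 = e^(t)(cos(t)·(-1,-1) + sin(t)·(-2,-1)), X_2 = e^(t)(sin(t)·(-1,-1) - cos(t)·(-2,-1)).
General solution: C_1X_1 + C_2X_2.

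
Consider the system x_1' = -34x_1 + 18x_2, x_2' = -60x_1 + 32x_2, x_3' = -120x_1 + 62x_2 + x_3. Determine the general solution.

x_1(t) = 3c_1e^(-4t) + c_2e^(2t), x_2(t) = 5c_1e^(-4t) + 2c_2e^(2t), x_3(t) = 10c_1e^(-4t) + 4c_2e^(2t) + c_3e^(t)

Coefficient matrix A = [[-34, 18, 0], [-60, 32, 0], [-120, 62, 1]].
det(A - λI) = 0 gives eigenvalues λ = -4, 2, 1.
For λ=-4: eigenvector (3,5,10).
For λ=2: eigenvector (1,2,4).
For λ=1: eigenvector (0,0,1).
General solution: c_1e^(-4t)(3,5,10) + c_2e^(2t)(1,2,4) + c_3e^(t)(0,0,1).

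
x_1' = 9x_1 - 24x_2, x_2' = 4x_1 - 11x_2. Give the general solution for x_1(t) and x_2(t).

x_1(t) = -2C_1e^(-3t) + 3C_2e^(t), x_2(t) = -C_1e^(-3t) + C_2e^(t)

Coefficient matrix A = [[9, -24], [4, -11]].
Characteristic polynomial det(A - λI) = λ^2 + 2λ - 3 = 0.
Eigenvalues λ = -3, 1.
For λ=-3: (A-λI) row 1 is [12, -24], so an eigenvector is (-2, -1).
For λ=1: (A-λI) row 1 is [8, -24], so an eigenvector is (3, 1).
General solution: C_1e^(-3t)(-2,-1) + C_2e^(t)(3,1).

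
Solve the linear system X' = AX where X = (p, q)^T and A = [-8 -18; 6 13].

p(t) = -3c_1e^(4t) + 2c_2e^(t), q(t) = 2c_1e^(4t) - c_2e^(t)

Coefficient matrix A = [[-8, -18], [6, 13]].
Characteristic polynomial det(A - λI) = λ^2 - 5λ + 4 = 0.
Eigenvalues λ = 4, 1.
For λ=4: (A-λI) row 1 is [-12, -18], so an eigenvector is (-3, 2).
For λ=1: (A-λI) row 1 is [-9, -18], so an eigenvector is (2, -1).
General solution: c_1e^(4t)(-3,2) + c_2e^(t)(2,-1).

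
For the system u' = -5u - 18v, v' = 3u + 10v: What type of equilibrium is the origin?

unstable node

A = [[-5,-18],[3,10]]; det(A-λI) = λ^2 - 5λ + 4.
λ = 1, 4: both positive.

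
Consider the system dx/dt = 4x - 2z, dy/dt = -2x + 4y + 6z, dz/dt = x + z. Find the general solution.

x(t) = -K_1e^(2t) + 2K_2e^(3t), y(t) = 2K_1e^(2t) - 2K_2e^(3t) + K_3e^(4t), z(t) = -K_1e^(2t) + K_2e^(3t)

Coefficient matrix A = [[4, 0, -2], [-2, 4, 6], [1, 0, 1]].
det(A - λI) = 0 gives eigenvalues λ = 2, 3, 4.
For λ=2: eigenvector (-1,2,-1).
For λ=3: eigenvector (2,-2,1).
For λ=4: eigenvector (0,1,0).
General solution: K_1e^(2t)(-1,2,-1) + K_2e^(3t)(2,-2,1) + K_3e^(4t)(0,1,0).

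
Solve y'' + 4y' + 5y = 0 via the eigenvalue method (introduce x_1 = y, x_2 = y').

y(t) = c_1e^(-2t)cos(t) + c_2e^(-2t)sin(t)

Let x_1 = y, x_2 = y'. Then x_1' = x_2 and x_2' = -5x_1 - 4x_2.
A = [[0,1],[-5,-4]]; det(A-λI) = λ^2 + 4λ + 5.
Eigenvalues λ = -2 ± i.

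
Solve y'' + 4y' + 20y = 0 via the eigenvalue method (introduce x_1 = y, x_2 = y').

Let x_1 = y, x_2 = y'. Then x_1' = x_2 and x_2' = -20x_1 - 4x_2.
A = [[0,1],[-20,-4]]; det(A-λI) = λ^2 + 4λ + 20.
Eigenvalues λ = -2 ± 4i.

y(t) = K_1e^(-2t)cos(4t) + K_2e^(-2t)sin(4t)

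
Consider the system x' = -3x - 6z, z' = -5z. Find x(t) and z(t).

Coefficient matrix A = [[-3, -6], [0, -5]].
Characteristic polynomial det(A - λI) = λ^2 + 8λ + 15 = 0.
Eigenvalues λ = -3, -5.
For λ=-3: (A-λI) row 1 is [0, -6], so an eigenvector is (1, 0).
For λ=-5: (A-λI) row 1 is [2, -6], so an eigenvector is (-3, -1).
General solution: C_1e^(-3t)(1,0) + C_2e^(-5t)(-3,-1).

x(t) = C_1e^(-3t) - 3C_2e^(-5t), z(t) = -C_2e^(-5t)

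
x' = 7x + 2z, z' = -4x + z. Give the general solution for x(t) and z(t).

Coefficient matrix A = [[7, 2], [-4, 1]].
Characteristic polynomial det(A - λI) = λ^2 - 8λ + 15 = 0.
Eigenvalues λ = 3, 5.
For λ=3: (A-λI) row 1 is [4, 2], so an eigenvector is (-1, 2).
For λ=5: (A-λI) row 1 is [2, 2], so an eigenvector is (-1, 1).
General solution: K_1e^(3t)(-1,2) + K_2e^(5t)(-1,1).

x(t) = -K_1e^(3t) - K_2e^(5t), z(t) = 2K_1e^(3t) + K_2e^(5t)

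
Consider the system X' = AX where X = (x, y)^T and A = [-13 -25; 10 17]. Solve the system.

Coefficient matrix A = [[-13, -25], [10, 17]].
Characteristic polynomial det(A - λI) = λ^2 - 4λ + 29 = 0.
Eigenvalues λ = 2 ± 5i (complex conjugate pair).
For λ=2+5i: an eigenvector is (2,-1) - i(-1,1) = (2 + i, -1 - i).
A real fundamental pair from Re and Im of e^((2+5i)t)v: X_1 = e^(2t)(cos(5t)·(2,-1) + sin(5t)·(-1,1)), X_2 = e^(2t)(sin(5t)·(2,-1) - cos(5t)·(-1,1)).
General solution: K_1X_1 + K_2X_2.

x(t) = -K_1e^(2t)sin(5t) + 2K_1e^(2t)cos(5t) + 2K_2e^(2t)sin(5t) + K_2e^(2t)cos(5t), y(t) = K_1e^(2t)sin(5t) - K_1e^(2t)cos(5t) - K_2e^(2t)sin(5t) - K_2e^(2t)cos(5t)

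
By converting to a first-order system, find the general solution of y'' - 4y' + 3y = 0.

Let x_1 = y, x_2 = y'. Then x_1' = x_2 and x_2' = -3x_1 + 4x_2.
A = [[0,1],[-3,4]]; det(A-λI) = λ^2 - 4λ + 3.
Eigenvalues λ = 1, 3 with eigenvectors (1,1), (1,3).

y(t) = K_1e^(t) + K_2e^(3t)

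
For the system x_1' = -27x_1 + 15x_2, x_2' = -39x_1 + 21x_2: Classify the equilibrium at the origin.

stable spiral

A = [[-27,15],[-39,21]]; det(A-λI) = λ^2 + 6λ + 18.
λ = -3 ± 3i: negative real part.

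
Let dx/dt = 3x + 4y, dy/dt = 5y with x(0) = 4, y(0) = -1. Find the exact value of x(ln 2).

A = [[3,4],[0,5]]; eigenvalues λ = 5, 3.
Eigenvectors: (2,1) for λ=5, (1,0) for λ=3.
From the initial condition, c_1 = -1, c_2 = 6.
x(ln 2) = (-1)(2^5)(2) + (6)(2^3)(1) = -16.

-16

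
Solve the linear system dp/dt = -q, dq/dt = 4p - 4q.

p(t) = -K_1e^(-2t) - K_2te^(-2t) - K_2e^(-2t), q(t) = -2K_1e^(-2t) - 2K_2te^(-2t) - K_2e^(-2t)

Coefficient matrix A = [[0, -1], [4, -4]].
Characteristic polynomial det(A - λI) = λ^2 + 4λ + 4 = 0.
Single eigenvalue λ = -2 with algebraic multiplicity 2.
Eigenvector v = (-1,-2); generalized eigenvector w with (A-λI)w=v is (-1,-1).
General solution: e^(-2t)[K_1·v + K_2·(t·v + w)].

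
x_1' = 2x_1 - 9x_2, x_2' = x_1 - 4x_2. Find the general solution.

x_1(t) = 3c_1e^(-t) + 3c_2te^(-t) - 2c_2e^(-t), x_2(t) = c_1e^(-t) + c_2te^(-t) - c_2e^(-t)

Coefficient matrix A = [[2, -9], [1, -4]].
Characteristic polynomial det(A - λI) = λ^2 + 2λ + 1 = 0.
Single eigenvalue λ = -1 with algebraic multiplicity 2.
Eigenvector v = (3,1); generalized eigenvector w with (A-λI)w=v is (-2,-1).
General solution: e^(-t)[c_1·v + c_2·(t·v + w)].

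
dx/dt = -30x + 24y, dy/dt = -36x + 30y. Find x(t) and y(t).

x(t) = -C_1e^(-6t) + 2C_2e^(6t), y(t) = -C_1e^(-6t) + 3C_2e^(6t)

Coefficient matrix A = [[-30, 24], [-36, 30]].
Characteristic polynomial det(A - λI) = λ^2 - 36 = 0.
Eigenvalues λ = -6, 6.
For λ=-6: (A-λI) row 1 is [-24, 24], so an eigenvector is (-1, -1).
For λ=6: (A-λI) row 1 is [-36, 24], so an eigenvector is (2, 3).
General solution: C_1e^(-6t)(-1,-1) + C_2e^(6t)(2,3).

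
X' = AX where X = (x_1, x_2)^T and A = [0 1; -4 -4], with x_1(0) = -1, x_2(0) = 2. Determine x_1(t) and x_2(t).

Coefficient matrix A = [[0, 1], [-4, -4]].
Characteristic polynomial det(A - λI) = λ^2 + 4λ + 4 = 0.
Single eigenvalue λ = -2 with algebraic multiplicity 2.
Eigenvector v = (1,-2); generalized eigenvector w with (A-λI)w=v is (2,-3).
General solution: e^(-2t)[C_1·v + C_2·(t·v + w)].
Applying x_1(0)=-1, x_2(0)=2 gives C_1=-1, C_2=0.

x_1(t) = -e^(-2t), x_2(t) = 2e^(-2t)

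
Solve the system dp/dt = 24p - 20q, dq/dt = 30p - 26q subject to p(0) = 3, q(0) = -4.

p(t) = 17e^(4t) - 14e^(-6t), q(t) = 17e^(4t) - 21e^(-6t)

Coefficient matrix A = [[24, -20], [30, -26]].
Characteristic polynomial det(A - λI) = λ^2 + 2λ - 24 = 0.
Eigenvalues λ = -6, 4.
For λ=-6: (A-λI) row 1 is [30, -20], so an eigenvector is (-2, -3).
For λ=4: (A-λI) row 1 is [20, -20], so an eigenvector is (-1, -1).
General solution: C_1e^(-6t)(-2,-3) + C_2e^(4t)(-1,-1).
Applying p(0)=3, q(0)=-4 gives C_1=7, C_2=-17.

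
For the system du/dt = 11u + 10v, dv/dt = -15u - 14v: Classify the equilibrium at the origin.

saddle

A = [[11,10],[-15,-14]]; det(A-λI) = λ^2 + 3λ - 4.
λ = -4, 1: opposite signs.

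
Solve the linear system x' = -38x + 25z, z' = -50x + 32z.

Coefficient matrix A = [[-38, 25], [-50, 32]].
Characteristic polynomial det(A - λI) = λ^2 + 6λ + 34 = 0.
Eigenvalues λ = -3 ± 5i (complex conjugate pair).
For λ=-3+5i: an eigenvector is (-1,-1) - i(2,3) = (-1 - 2i, -1 - 3i).
A real fundamental pair from Re and Im of e^((-3+5i)t)v: X_1 = e^(-3t)(cos(5t)·(-1,-1) + sin(5t)·(2,3)), X_2 = e^(-3t)(sin(5t)·(-1,-1) - cos(5t)·(2,3)).
General solution: c_1X_1 + c_2X_2.

x(t) = 2c_1e^(-3t)sin(5t) - c_1e^(-3t)cos(5t) - c_2e^(-3t)sin(5t) - 2c_2e^(-3t)cos(5t), z(t) = 3c_1e^(-3t)sin(5t) - c_1e^(-3t)cos(5t) - c_2e^(-3t)sin(5t) - 3c_2e^(-3t)cos(5t)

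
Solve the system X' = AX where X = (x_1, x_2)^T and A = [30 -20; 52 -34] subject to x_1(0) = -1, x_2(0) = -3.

x_1(t) = 7e^(-2t)sin(4t) - e^(-2t)cos(4t), x_2(t) = 11e^(-2t)sin(4t) - 3e^(-2t)cos(4t)

Coefficient matrix A = [[30, -20], [52, -34]].
Characteristic polynomial det(A - λI) = λ^2 + 4λ + 20 = 0.
Eigenvalues λ = -2 ± 4i (complex conjugate pair).
For λ=-2+4i: an eigenvector is (2,3) - i(1,2) = (2 - i, 3 - 2i).
A real fundamental pair from Re and Im of e^((-2+4i)t)v: X_1 = e^(-2t)(cos(4t)·(2,3) + sin(4t)·(1,2)), X_2 = e^(-2t)(sin(4t)·(2,3) - cos(4t)·(1,2)).
General solution: c_1X_1 + c_2X_2.
Applying x_1(0)=-1, x_2(0)=-3 gives c_1=1, c_2=3.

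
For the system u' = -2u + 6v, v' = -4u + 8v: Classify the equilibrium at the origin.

unstable node

A = [[-2,6],[-4,8]]; det(A-λI) = λ^2 - 6λ + 8.
λ = 4, 2: both positive.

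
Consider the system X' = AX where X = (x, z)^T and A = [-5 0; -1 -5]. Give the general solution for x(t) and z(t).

Coefficient matrix A = [[-5, 0], [-1, -5]].
Characteristic polynomial det(A - λI) = λ^2 + 10λ + 25 = 0.
Single eigenvalue λ = -5 with algebraic multiplicity 2.
Eigenvector v = (0,-1); generalized eigenvector w with (A-λI)w=v is (1,1).
General solution: e^(-5t)[K_1·v + K_2·(t·v + w)].

x(t) = K_2e^(-5t), z(t) = -K_1e^(-5t) - K_2te^(-5t) + K_2e^(-5t)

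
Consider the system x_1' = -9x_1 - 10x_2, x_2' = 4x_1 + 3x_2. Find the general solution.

x_1(t) = -2K_1e^(-3t)sin(2t) - K_1e^(-3t)cos(2t) - K_2e^(-3t)sin(2t) + 2K_2e^(-3t)cos(2t), x_2(t) = K_1e^(-3t)sin(2t) + K_1e^(-3t)cos(2t) + K_2e^(-3t)sin(2t) - K_2e^(-3t)cos(2t)

Coefficient matrix A = [[-9, -10], [4, 3]].
Characteristic polynomial det(A - λI) = λ^2 + 6λ + 13 = 0.
Eigenvalues λ = -3 ± 2i (complex conjugate pair).
For λ=-3+2i: an eigenvector is (-1,1) - i(-2,1) = (-1 + 2i, 1 - i).
A real fundamental pair from Re and Im of e^((-3+2i)t)v: X_1 = e^(-3t)(cos(2t)·(-1,1) + sin(2t)·(-2,1)), X_2 = e^(-3t)(sin(2t)·(-1,1) - cos(2t)·(-2,1)).
General solution: K_1X_1 + K_2X_2.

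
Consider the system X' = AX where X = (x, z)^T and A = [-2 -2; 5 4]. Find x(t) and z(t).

x(t) = C_1e^(t)sin(t) - C_1e^(t)cos(t) - C_2e^(t)sin(t) - C_2e^(t)cos(t), z(t) = -2C_1e^(t)sin(t) + C_1e^(t)cos(t) + C_2e^(t)sin(t) + 2C_2e^(t)cos(t)

Coefficient matrix A = [[-2, -2], [5, 4]].
Characteristic polynomial det(A - λI) = λ^2 - 2λ + 2 = 0.
Eigenvalues λ = 1 ± i (complex conjugate pair).
For λ=1+i: an eigenvector is (-1,1) - i(1,-2) = (-1 - i, 1 + 2i).
A real fundamental pair from Re and Im of e^((1+i)t)v: X_1 = e^(t)(cos(t)·(-1,1) + sin(t)·(1,-2)), X_2 = e^(t)(sin(t)·(-1,1) - cos(t)·(1,-2)).
General solution: C_1X_1 + C_2X_2.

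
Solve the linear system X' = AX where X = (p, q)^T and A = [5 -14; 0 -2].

p(t) = 2c_1e^(-2t) - c_2e^(5t), q(t) = c_1e^(-2t)

Coefficient matrix A = [[5, -14], [0, -2]].
Characteristic polynomial det(A - λI) = λ^2 - 3λ - 10 = 0.
Eigenvalues λ = -2, 5.
For λ=-2: (A-λI) row 1 is [7, -14], so an eigenvector is (2, 1).
For λ=5: (A-λI) row 1 is [0, -14], so an eigenvector is (-1, 0).
General solution: c_1e^(-2t)(2,1) + c_2e^(5t)(-1,0).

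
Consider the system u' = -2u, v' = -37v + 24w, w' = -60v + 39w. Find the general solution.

Coefficient matrix A = [[-2, 0, 0], [0, -37, 24], [0, -60, 39]].
det(A - λI) = 0 gives eigenvalues λ = -1, 3, -2.
For λ=-1: eigenvector (0,-2,-3).
For λ=3: eigenvector (0,3,5).
For λ=-2: eigenvector (1,0,0).
General solution: C_1e^(-t)(0,-2,-3) + C_2e^(3t)(0,3,5) + C_3e^(-2t)(1,0,0).

u(t) = C_3e^(-2t), v(t) = -2C_1e^(-t) + 3C_2e^(3t), w(t) = -3C_1e^(-t) + 5C_2e^(3t)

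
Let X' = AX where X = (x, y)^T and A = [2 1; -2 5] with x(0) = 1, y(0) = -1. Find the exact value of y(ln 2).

-40

A = [[2,1],[-2,5]]; eigenvalues λ = 4, 3.
Eigenvectors: (-1,-2) for λ=4, (-1,-1) for λ=3.
From the initial condition, c_1 = 2, c_2 = -3.
y(ln 2) = (2)(2^4)(-2) + (-3)(2^3)(-1) = -40.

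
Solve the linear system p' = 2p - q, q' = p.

Coefficient matrix A = [[2, -1], [1, 0]].
Characteristic polynomial det(A - λI) = λ^2 - 2λ + 1 = 0.
Single eigenvalue λ = 1 with algebraic multiplicity 2.
Eigenvector v = (1,1); generalized eigenvector w with (A-λI)w=v is (3,2).
General solution: e^(t)[c_1·v + c_2·(t·v + w)].

p(t) = c_1e^(t) + c_2te^(t) + 3c_2e^(t), q(t) = c_1e^(t) + c_2te^(t) + 2c_2e^(t)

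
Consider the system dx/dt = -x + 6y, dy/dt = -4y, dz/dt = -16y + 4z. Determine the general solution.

Coefficient matrix A = [[-1, 6, 0], [0, -4, 0], [0, -16, 4]].
det(A - λI) = 0 gives eigenvalues λ = -1, -4, 4.
For λ=-1: eigenvector (1,0,0).
For λ=-4: eigenvector (-2,1,2).
For λ=4: eigenvector (0,0,1).
General solution: K_1e^(-t)(1,0,0) + K_2e^(-4t)(-2,1,2) + K_3e^(4t)(0,0,1).

x(t) = K_1e^(-t) - 2K_2e^(-4t), y(t) = K_2e^(-4t), z(t) = 2K_2e^(-4t) + K_3e^(4t)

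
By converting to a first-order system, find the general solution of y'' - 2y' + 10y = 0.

Let x_1 = y, x_2 = y'. Then x_1' = x_2 and x_2' = -10x_1 + 2x_2.
A = [[0,1],[-10,2]]; det(A-λI) = λ^2 - 2λ + 10.
Eigenvalues λ = 1 ± 3i.

y(t) = K_1e^(t)cos(3t) + K_2e^(t)sin(3t)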